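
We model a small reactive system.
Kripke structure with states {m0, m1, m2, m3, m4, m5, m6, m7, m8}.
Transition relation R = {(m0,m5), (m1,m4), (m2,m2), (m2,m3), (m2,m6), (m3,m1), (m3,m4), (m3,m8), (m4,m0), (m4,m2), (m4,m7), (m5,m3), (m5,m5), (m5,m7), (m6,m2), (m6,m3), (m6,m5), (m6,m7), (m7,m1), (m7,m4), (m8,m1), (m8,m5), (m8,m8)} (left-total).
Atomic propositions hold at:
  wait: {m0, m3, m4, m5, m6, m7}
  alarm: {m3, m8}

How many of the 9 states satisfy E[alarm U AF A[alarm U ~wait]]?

Sat(~wait) = {m1, m2, m8}
A[alarm U ~wait]: least fixpoint, start Z0 = Sat(~wait) = {m1, m2, m8}, add states in Sat(alarm) with every successor in Z. Already a fixed point.
Sat(A[alarm U ~wait]) = {m1, m2, m8}
AF A[alarm U ~wait]: least fixpoint, start Z0 = {m1, m2, m8}, add states with every successor in Z. Already a fixed point.
Sat(AF A[alarm U ~wait]) = {m1, m2, m8}
E[alarm U AF A[alarm U ~wait]]: least fixpoint, start Z0 = Sat(AF A[alarm U ~wait]) = {m1, m2, m8}, add states in Sat(alarm) with some successor in Z. Z1 = {m1, m2, m3, m8}; fixed.
Sat(E[alarm U AF A[alarm U ~wait]]) = {m1, m2, m3, m8}
|Sat(E[alarm U AF A[alarm U ~wait]])| = |{m1, m2, m3, m8}| = 4.

4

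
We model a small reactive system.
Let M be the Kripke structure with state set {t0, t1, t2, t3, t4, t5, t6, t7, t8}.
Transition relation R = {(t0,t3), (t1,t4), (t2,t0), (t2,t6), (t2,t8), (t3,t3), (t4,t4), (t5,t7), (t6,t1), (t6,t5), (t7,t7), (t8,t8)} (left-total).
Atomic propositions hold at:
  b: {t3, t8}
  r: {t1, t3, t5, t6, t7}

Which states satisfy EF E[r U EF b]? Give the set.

{t0, t2, t3, t8}

EF b: least fixpoint, start Z0 = {t3, t8}, add states with some successor in Z. Z1 = {t0, t2, t3, t8}; fixed.
Sat(EF b) = {t0, t2, t3, t8}
E[r U EF b]: least fixpoint, start Z0 = Sat(EF b) = {t0, t2, t3, t8}, add states in Sat(r) with some successor in Z. Already a fixed point.
Sat(E[r U EF b]) = {t0, t2, t3, t8}
EF E[r U EF b]: least fixpoint, start Z0 = {t0, t2, t3, t8}, add states with some successor in Z. Already a fixed point.
Sat(EF E[r U EF b]) = {t0, t2, t3, t8}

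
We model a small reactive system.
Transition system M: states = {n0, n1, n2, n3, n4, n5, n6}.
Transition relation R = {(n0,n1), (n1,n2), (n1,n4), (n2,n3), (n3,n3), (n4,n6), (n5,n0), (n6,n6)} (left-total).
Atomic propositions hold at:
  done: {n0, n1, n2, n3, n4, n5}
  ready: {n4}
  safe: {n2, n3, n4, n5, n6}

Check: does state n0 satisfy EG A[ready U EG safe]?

No

EG safe: greatest fixpoint, start Z0 = {n2, n3, n4, n5, n6}, keep only states in Sat with some successor in Z. Z1 = {n2, n3, n4, n6}; fixed.
Sat(EG safe) = {n2, n3, n4, n6}
A[ready U EG safe]: least fixpoint, start Z0 = Sat(EG safe) = {n2, n3, n4, n6}, add states in Sat(ready) with every successor in Z. Already a fixed point.
Sat(A[ready U EG safe]) = {n2, n3, n4, n6}
EG A[ready U EG safe]: greatest fixpoint, start Z0 = {n2, n3, n4, n6}, keep only states in Sat with some successor in Z. Already a fixed point.
Sat(EG A[ready U EG safe]) = {n2, n3, n4, n6}
n0 ∉ Sat(EG A[ready U EG safe]) = {n2, n3, n4, n6}, so the formula does not hold at n0.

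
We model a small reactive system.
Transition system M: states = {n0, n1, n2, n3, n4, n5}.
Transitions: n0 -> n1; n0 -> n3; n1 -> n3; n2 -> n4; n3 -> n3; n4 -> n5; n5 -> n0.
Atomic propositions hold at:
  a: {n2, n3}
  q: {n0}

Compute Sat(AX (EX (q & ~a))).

Sat(~a) = {n0, n1, n4, n5}
Sat(q & ~a) = {n0}
Sat(EX (q & ~a)) = {s : some successor in {n0}} = {n5}
Sat(AX (EX (q & ~a))) = {s : every successor in {n5}} = {n4}

{n4}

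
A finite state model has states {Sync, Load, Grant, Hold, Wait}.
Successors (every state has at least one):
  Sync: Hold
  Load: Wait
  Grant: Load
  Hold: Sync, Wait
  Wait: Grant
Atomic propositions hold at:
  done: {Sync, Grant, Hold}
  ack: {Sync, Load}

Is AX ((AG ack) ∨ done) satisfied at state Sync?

AG ack: greatest fixpoint, start Z0 = {Sync, Load}, keep only states in Sat with every successor in Z. Z1 = ∅; fixed.
Sat(AG ack) = ∅
Sat((AG ack) ∨ done) = {Sync, Grant, Hold}
Sat(AX ((AG ack) ∨ done)) = {s : every successor in {Sync, Grant, Hold}} = {Sync, Wait}
Sync ∈ Sat(AX ((AG ack) ∨ done)) = {Sync, Wait}, so the formula holds at Sync.

Yes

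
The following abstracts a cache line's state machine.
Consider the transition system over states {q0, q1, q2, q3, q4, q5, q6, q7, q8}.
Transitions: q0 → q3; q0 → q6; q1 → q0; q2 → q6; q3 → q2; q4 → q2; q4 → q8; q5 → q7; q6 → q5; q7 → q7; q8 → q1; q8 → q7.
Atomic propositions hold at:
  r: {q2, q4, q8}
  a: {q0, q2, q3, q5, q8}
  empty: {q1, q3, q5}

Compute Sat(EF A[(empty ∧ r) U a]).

Sat(empty ∧ r) = ∅
A[(empty ∧ r) U a]: least fixpoint, start Z0 = Sat(a) = {q0, q2, q3, q5, q8}, add states in Sat(empty ∧ r) with every successor in Z. Already a fixed point.
Sat(A[(empty ∧ r) U a]) = {q0, q2, q3, q5, q8}
EF A[(empty ∧ r) U a]: least fixpoint, start Z0 = {q0, q2, q3, q5, q8}, add states with some successor in Z. Z1 = {q0, q1, q2, q3, q4, q5, q6, q8}; fixed.
Sat(EF A[(empty ∧ r) U a]) = {q0, q1, q2, q3, q4, q5, q6, q8}

{q0, q1, q2, q3, q4, q5, q6, q8}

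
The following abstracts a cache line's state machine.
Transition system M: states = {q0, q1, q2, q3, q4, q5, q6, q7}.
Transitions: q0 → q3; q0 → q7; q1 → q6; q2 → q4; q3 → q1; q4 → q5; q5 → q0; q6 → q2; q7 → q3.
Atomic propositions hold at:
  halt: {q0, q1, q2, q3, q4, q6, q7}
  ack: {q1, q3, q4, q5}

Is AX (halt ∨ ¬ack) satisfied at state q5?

Yes

Sat(¬ack) = {q0, q2, q6, q7}
Sat(halt ∨ ¬ack) = {q0, q1, q2, q3, q4, q6, q7}
Sat(AX (halt ∨ ¬ack)) = {s : every successor in {q0, q1, q2, q3, q4, q6, q7}} = {q0, q1, q2, q3, q5, q6, q7}
q5 ∈ Sat(AX (halt ∨ ¬ack)) = {q0, q1, q2, q3, q5, q6, q7}, so the formula holds at q5.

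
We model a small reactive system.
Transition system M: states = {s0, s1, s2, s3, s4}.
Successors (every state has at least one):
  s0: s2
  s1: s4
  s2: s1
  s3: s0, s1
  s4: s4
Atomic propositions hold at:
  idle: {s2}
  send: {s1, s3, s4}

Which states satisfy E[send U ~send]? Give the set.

Sat(~send) = {s0, s2}
E[send U ~send]: least fixpoint, start Z0 = Sat(~send) = {s0, s2}, add states in Sat(send) with some successor in Z. Z1 = {s0, s2, s3}; fixed.
Sat(E[send U ~send]) = {s0, s2, s3}

{s0, s2, s3}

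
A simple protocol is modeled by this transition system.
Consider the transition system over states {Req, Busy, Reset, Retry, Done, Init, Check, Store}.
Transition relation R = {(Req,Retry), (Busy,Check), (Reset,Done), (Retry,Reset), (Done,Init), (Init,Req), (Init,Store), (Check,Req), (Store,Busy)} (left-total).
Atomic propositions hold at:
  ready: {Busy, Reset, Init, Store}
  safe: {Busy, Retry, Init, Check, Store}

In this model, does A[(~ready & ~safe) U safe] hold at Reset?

Sat(~ready) = {Req, Retry, Done, Check}
Sat(~safe) = {Req, Reset, Done}
Sat(~ready & ~safe) = {Req, Done}
A[(~ready & ~safe) U safe]: least fixpoint, start Z0 = Sat(safe) = {Busy, Retry, Init, Check, Store}, add states in Sat(~ready & ~safe) with every successor in Z. Z1 = {Req, Busy, Retry, Done, Init, Check, Store}; fixed.
Sat(A[(~ready & ~safe) U safe]) = {Req, Busy, Retry, Done, Init, Check, Store}
Reset ∉ Sat(A[(~ready & ~safe) U safe]) = {Req, Busy, Retry, Done, Init, Check, Store}, so the formula does not hold at Reset.

No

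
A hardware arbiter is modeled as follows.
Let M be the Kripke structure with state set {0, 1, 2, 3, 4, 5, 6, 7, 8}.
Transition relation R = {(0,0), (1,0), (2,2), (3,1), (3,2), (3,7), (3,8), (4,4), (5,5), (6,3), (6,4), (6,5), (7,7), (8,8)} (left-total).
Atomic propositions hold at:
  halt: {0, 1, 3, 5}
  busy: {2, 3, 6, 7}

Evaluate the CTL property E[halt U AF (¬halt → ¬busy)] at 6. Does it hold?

Sat(¬halt) = {2, 4, 6, 7, 8}
Sat(¬busy) = {0, 1, 4, 5, 8}
Sat(¬halt → ¬busy) = {0, 1, 3, 4, 5, 8}
AF (¬halt → ¬busy): least fixpoint, start Z0 = {0, 1, 3, 4, 5, 8}, add states with every successor in Z. Z1 = {0, 1, 3, 4, 5, 6, 8}; fixed.
Sat(AF (¬halt → ¬busy)) = {0, 1, 3, 4, 5, 6, 8}
E[halt U AF (¬halt → ¬busy)]: least fixpoint, start Z0 = Sat(AF (¬halt → ¬busy)) = {0, 1, 3, 4, 5, 6, 8}, add states in Sat(halt) with some successor in Z. Already a fixed point.
Sat(E[halt U AF (¬halt → ¬busy)]) = {0, 1, 3, 4, 5, 6, 8}
6 ∈ Sat(E[halt U AF (¬halt → ¬busy)]) = {0, 1, 3, 4, 5, 6, 8}, so the formula holds at 6.

Yes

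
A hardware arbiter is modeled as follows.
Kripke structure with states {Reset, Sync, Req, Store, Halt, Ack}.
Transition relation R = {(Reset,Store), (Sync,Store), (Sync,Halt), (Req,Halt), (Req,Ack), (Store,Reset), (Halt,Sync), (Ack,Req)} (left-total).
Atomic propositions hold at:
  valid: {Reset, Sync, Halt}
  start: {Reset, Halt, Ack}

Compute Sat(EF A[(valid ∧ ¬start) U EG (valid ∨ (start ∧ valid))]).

{Sync, Req, Halt, Ack}

Sat(¬start) = {Sync, Req, Store}
Sat(valid ∧ ¬start) = {Sync}
Sat(start ∧ valid) = {Reset, Halt}
Sat(valid ∨ (start ∧ valid)) = {Reset, Sync, Halt}
EG (valid ∨ (start ∧ valid)): greatest fixpoint, start Z0 = {Reset, Sync, Halt}, keep only states in Sat with some successor in Z. Z1 = {Sync, Halt}; fixed.
Sat(EG (valid ∨ (start ∧ valid))) = {Sync, Halt}
A[(valid ∧ ¬start) U EG (valid ∨ (start ∧ valid))]: least fixpoint, start Z0 = Sat(EG (valid ∨ (start ∧ valid))) = {Sync, Halt}, add states in Sat(valid ∧ ¬start) with every successor in Z. Already a fixed point.
Sat(A[(valid ∧ ¬start) U EG (valid ∨ (start ∧ valid))]) = {Sync, Halt}
EF A[(valid ∧ ¬start) U EG (valid ∨ (start ∧ valid))]: least fixpoint, start Z0 = {Sync, Halt}, add states with some successor in Z. Z1 = {Sync, Req, Halt}; Z2 = {Sync, Req, Halt, Ack}; fixed.
Sat(EF A[(valid ∧ ¬start) U EG (valid ∨ (start ∧ valid))]) = {Sync, Req, Halt, Ack}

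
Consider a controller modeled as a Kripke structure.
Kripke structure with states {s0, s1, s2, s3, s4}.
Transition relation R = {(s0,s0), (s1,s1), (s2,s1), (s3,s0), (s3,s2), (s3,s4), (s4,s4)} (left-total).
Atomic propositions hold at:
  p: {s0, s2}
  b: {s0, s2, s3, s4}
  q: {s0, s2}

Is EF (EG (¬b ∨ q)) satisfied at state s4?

No

Sat(¬b) = {s1}
Sat(¬b ∨ q) = {s0, s1, s2}
EG (¬b ∨ q): greatest fixpoint, start Z0 = {s0, s1, s2}, keep only states in Sat with some successor in Z. Already a fixed point.
Sat(EG (¬b ∨ q)) = {s0, s1, s2}
EF (EG (¬b ∨ q)): least fixpoint, start Z0 = {s0, s1, s2}, add states with some successor in Z. Z1 = {s0, s1, s2, s3}; fixed.
Sat(EF (EG (¬b ∨ q))) = {s0, s1, s2, s3}
s4 ∉ Sat(EF (EG (¬b ∨ q))) = {s0, s1, s2, s3}, so the formula does not hold at s4.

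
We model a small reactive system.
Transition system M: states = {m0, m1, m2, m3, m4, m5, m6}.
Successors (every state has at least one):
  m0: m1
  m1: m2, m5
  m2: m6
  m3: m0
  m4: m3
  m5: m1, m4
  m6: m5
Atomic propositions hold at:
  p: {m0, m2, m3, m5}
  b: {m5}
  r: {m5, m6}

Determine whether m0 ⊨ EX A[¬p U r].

No

Sat(¬p) = {m1, m4, m6}
A[¬p U r]: least fixpoint, start Z0 = Sat(r) = {m5, m6}, add states in Sat(¬p) with every successor in Z. Already a fixed point.
Sat(A[¬p U r]) = {m5, m6}
Sat(EX A[¬p U r]) = {s : some successor in {m5, m6}} = {m1, m2, m6}
m0 ∉ Sat(EX A[¬p U r]) = {m1, m2, m6}, so the formula does not hold at m0.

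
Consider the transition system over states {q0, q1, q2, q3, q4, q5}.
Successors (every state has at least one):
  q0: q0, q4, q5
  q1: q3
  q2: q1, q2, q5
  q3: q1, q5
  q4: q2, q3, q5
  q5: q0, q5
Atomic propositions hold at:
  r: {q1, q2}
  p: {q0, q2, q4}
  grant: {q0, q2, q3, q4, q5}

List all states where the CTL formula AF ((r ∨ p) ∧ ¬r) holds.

Sat(r ∨ p) = {q0, q1, q2, q4}
Sat(¬r) = {q0, q3, q4, q5}
Sat((r ∨ p) ∧ ¬r) = {q0, q4}
AF ((r ∨ p) ∧ ¬r): least fixpoint, start Z0 = {q0, q4}, add states with every successor in Z. Already a fixed point.
Sat(AF ((r ∨ p) ∧ ¬r)) = {q0, q4}

{q0, q4}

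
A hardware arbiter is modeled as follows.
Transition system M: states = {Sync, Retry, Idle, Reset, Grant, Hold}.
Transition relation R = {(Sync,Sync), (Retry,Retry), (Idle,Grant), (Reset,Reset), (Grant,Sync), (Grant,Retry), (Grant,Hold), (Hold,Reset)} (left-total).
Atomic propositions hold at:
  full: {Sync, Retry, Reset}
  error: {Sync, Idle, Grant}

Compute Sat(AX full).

{Sync, Retry, Reset, Hold}

Sat(AX full) = {s : every successor in {Sync, Retry, Reset}} = {Sync, Retry, Reset, Hold}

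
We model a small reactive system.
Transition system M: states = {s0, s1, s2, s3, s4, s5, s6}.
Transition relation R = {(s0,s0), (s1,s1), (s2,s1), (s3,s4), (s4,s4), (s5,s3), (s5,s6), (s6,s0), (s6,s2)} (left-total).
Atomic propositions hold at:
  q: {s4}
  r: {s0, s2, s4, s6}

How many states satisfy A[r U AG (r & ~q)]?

Sat(~q) = {s0, s1, s2, s3, s5, s6}
Sat(r & ~q) = {s0, s2, s6}
AG (r & ~q): greatest fixpoint, start Z0 = {s0, s2, s6}, keep only states in Sat with every successor in Z. Z1 = {s0, s6}; Z2 = {s0}; fixed.
Sat(AG (r & ~q)) = {s0}
A[r U AG (r & ~q)]: least fixpoint, start Z0 = Sat(AG (r & ~q)) = {s0}, add states in Sat(r) with every successor in Z. Already a fixed point.
Sat(A[r U AG (r & ~q)]) = {s0}
|Sat(A[r U AG (r & ~q)])| = |{s0}| = 1.

1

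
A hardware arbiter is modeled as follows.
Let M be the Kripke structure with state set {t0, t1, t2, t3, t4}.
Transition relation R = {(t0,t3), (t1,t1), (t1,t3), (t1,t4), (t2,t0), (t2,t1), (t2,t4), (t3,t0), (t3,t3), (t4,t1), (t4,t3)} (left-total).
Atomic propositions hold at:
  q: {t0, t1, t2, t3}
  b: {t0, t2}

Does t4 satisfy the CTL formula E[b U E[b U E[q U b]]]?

No

E[q U b]: least fixpoint, start Z0 = Sat(b) = {t0, t2}, add states in Sat(q) with some successor in Z. Z1 = {t0, t2, t3}; Z2 = {t0, t1, t2, t3}; fixed.
Sat(E[q U b]) = {t0, t1, t2, t3}
E[b U E[q U b]]: least fixpoint, start Z0 = Sat(E[q U b]) = {t0, t1, t2, t3}, add states in Sat(b) with some successor in Z. Already a fixed point.
Sat(E[b U E[q U b]]) = {t0, t1, t2, t3}
E[b U E[b U E[q U b]]]: least fixpoint, start Z0 = Sat(E[b U E[q U b]]) = {t0, t1, t2, t3}, add states in Sat(b) with some successor in Z. Already a fixed point.
Sat(E[b U E[b U E[q U b]]]) = {t0, t1, t2, t3}
t4 ∉ Sat(E[b U E[b U E[q U b]]]) = {t0, t1, t2, t3}, so the formula does not hold at t4.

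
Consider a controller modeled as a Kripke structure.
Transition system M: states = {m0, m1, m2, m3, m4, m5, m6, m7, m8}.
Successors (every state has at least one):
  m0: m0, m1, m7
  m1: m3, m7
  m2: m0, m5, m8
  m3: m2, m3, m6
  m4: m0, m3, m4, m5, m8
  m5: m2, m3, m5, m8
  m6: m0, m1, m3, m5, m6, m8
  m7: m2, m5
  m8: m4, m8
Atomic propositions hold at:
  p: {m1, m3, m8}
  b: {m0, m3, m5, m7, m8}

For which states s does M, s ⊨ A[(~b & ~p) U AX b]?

{m1, m2}

Sat(~b) = {m1, m2, m4, m6}
Sat(~p) = {m0, m2, m4, m5, m6, m7}
Sat(~b & ~p) = {m2, m4, m6}
Sat(AX b) = {s : every successor in {m0, m3, m5, m7, m8}} = {m1, m2}
A[(~b & ~p) U AX b]: least fixpoint, start Z0 = Sat(AX b) = {m1, m2}, add states in Sat(~b & ~p) with every successor in Z. Already a fixed point.
Sat(A[(~b & ~p) U AX b]) = {m1, m2}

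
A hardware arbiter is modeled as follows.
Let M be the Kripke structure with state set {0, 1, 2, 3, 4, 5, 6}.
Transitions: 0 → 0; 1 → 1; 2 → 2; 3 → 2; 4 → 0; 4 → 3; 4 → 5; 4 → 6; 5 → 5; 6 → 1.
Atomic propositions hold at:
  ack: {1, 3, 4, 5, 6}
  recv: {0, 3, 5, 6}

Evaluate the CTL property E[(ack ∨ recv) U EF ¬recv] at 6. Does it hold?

Sat(ack ∨ recv) = {0, 1, 3, 4, 5, 6}
Sat(¬recv) = {1, 2, 4}
EF ¬recv: least fixpoint, start Z0 = {1, 2, 4}, add states with some successor in Z. Z1 = {1, 2, 3, 4, 6}; fixed.
Sat(EF ¬recv) = {1, 2, 3, 4, 6}
E[(ack ∨ recv) U EF ¬recv]: least fixpoint, start Z0 = Sat(EF ¬recv) = {1, 2, 3, 4, 6}, add states in Sat(ack ∨ recv) with some successor in Z. Already a fixed point.
Sat(E[(ack ∨ recv) U EF ¬recv]) = {1, 2, 3, 4, 6}
6 ∈ Sat(E[(ack ∨ recv) U EF ¬recv]) = {1, 2, 3, 4, 6}, so the formula holds at 6.

Yes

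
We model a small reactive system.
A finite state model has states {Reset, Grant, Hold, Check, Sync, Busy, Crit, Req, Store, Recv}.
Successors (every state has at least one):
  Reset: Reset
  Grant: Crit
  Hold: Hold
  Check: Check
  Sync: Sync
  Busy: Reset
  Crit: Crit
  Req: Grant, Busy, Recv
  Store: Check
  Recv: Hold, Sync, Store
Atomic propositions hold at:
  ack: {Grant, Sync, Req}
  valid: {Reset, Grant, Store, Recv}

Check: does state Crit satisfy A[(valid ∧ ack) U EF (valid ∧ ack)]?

Sat(valid ∧ ack) = {Grant}
EF (valid ∧ ack): least fixpoint, start Z0 = {Grant}, add states with some successor in Z. Z1 = {Grant, Req}; fixed.
Sat(EF (valid ∧ ack)) = {Grant, Req}
A[(valid ∧ ack) U EF (valid ∧ ack)]: least fixpoint, start Z0 = Sat(EF (valid ∧ ack)) = {Grant, Req}, add states in Sat(valid ∧ ack) with every successor in Z. Already a fixed point.
Sat(A[(valid ∧ ack) U EF (valid ∧ ack)]) = {Grant, Req}
Crit ∉ Sat(A[(valid ∧ ack) U EF (valid ∧ ack)]) = {Grant, Req}, so the formula does not hold at Crit.

No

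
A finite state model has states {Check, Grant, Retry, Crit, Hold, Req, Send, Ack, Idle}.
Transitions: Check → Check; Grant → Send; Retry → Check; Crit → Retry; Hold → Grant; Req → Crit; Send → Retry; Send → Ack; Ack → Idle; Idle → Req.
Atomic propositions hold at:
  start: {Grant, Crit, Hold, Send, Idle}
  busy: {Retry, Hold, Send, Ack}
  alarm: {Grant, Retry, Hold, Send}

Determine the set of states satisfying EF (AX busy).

Sat(AX busy) = {s : every successor in {Retry, Hold, Send, Ack}} = {Grant, Crit, Send}
EF (AX busy): least fixpoint, start Z0 = {Grant, Crit, Send}, add states with some successor in Z. Z1 = {Grant, Crit, Hold, Req, Send}; Z2 = {Grant, Crit, Hold, Req, Send, Idle}; Z3 = {Grant, Crit, Hold, Req, Send, Ack, Idle}; fixed.
Sat(EF (AX busy)) = {Grant, Crit, Hold, Req, Send, Ack, Idle}

{Grant, Crit, Hold, Req, Send, Ack, Idle}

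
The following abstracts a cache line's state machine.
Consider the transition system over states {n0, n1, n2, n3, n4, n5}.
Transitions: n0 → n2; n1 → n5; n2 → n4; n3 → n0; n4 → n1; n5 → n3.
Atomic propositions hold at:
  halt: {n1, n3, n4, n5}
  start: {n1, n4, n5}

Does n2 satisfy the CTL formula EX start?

Yes

Sat(EX start) = {s : some successor in {n1, n4, n5}} = {n1, n2, n4}
n2 ∈ Sat(EX start) = {n1, n2, n4}, so the formula holds at n2.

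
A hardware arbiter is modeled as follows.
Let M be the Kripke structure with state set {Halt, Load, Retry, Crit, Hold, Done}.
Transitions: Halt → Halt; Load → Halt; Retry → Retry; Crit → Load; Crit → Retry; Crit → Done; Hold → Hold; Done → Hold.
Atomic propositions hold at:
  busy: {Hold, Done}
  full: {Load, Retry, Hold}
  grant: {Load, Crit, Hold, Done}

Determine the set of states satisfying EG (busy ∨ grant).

Sat(busy ∨ grant) = {Load, Crit, Hold, Done}
EG (busy ∨ grant): greatest fixpoint, start Z0 = {Load, Crit, Hold, Done}, keep only states in Sat with some successor in Z. Z1 = {Crit, Hold, Done}; fixed.
Sat(EG (busy ∨ grant)) = {Crit, Hold, Done}

{Crit, Hold, Done}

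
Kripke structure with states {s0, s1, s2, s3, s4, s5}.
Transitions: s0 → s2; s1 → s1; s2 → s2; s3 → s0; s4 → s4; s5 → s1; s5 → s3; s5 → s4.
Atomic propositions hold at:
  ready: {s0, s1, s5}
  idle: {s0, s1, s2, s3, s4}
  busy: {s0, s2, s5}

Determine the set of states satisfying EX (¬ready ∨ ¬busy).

Sat(¬ready) = {s2, s3, s4}
Sat(¬busy) = {s1, s3, s4}
Sat(¬ready ∨ ¬busy) = {s1, s2, s3, s4}
Sat(EX (¬ready ∨ ¬busy)) = {s : some successor in {s1, s2, s3, s4}} = {s0, s1, s2, s4, s5}

{s0, s1, s2, s4, s5}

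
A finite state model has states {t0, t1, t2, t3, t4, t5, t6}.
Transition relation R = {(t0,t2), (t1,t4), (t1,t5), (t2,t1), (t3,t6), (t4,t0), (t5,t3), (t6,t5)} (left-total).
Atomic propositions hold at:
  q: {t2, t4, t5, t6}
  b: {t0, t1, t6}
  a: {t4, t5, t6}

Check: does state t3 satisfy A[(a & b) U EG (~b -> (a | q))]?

Sat(a & b) = {t6}
Sat(~b) = {t2, t3, t4, t5}
Sat(a | q) = {t2, t4, t5, t6}
Sat(~b -> (a | q)) = {t0, t1, t2, t4, t5, t6}
EG (~b -> (a | q)): greatest fixpoint, start Z0 = {t0, t1, t2, t4, t5, t6}, keep only states in Sat with some successor in Z. Z1 = {t0, t1, t2, t4, t6}; Z2 = {t0, t1, t2, t4}; fixed.
Sat(EG (~b -> (a | q))) = {t0, t1, t2, t4}
A[(a & b) U EG (~b -> (a | q))]: least fixpoint, start Z0 = Sat(EG (~b -> (a | q))) = {t0, t1, t2, t4}, add states in Sat(a & b) with every successor in Z. Already a fixed point.
Sat(A[(a & b) U EG (~b -> (a | q))]) = {t0, t1, t2, t4}
t3 ∉ Sat(A[(a & b) U EG (~b -> (a | q))]) = {t0, t1, t2, t4}, so the formula does not hold at t3.

No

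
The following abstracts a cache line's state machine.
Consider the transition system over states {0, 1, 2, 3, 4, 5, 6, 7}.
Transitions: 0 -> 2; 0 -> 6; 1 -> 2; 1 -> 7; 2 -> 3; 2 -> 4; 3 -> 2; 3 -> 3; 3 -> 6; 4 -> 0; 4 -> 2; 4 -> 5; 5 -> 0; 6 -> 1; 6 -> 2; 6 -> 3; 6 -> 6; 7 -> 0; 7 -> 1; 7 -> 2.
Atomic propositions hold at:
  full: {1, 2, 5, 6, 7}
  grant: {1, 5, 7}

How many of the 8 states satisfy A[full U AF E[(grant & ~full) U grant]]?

Sat(~full) = {0, 3, 4}
Sat(grant & ~full) = ∅
E[(grant & ~full) U grant]: least fixpoint, start Z0 = Sat(grant) = {1, 5, 7}, add states in Sat(grant & ~full) with some successor in Z. Already a fixed point.
Sat(E[(grant & ~full) U grant]) = {1, 5, 7}
AF E[(grant & ~full) U grant]: least fixpoint, start Z0 = {1, 5, 7}, add states with every successor in Z. Already a fixed point.
Sat(AF E[(grant & ~full) U grant]) = {1, 5, 7}
A[full U AF E[(grant & ~full) U grant]]: least fixpoint, start Z0 = Sat(AF E[(grant & ~full) U grant]) = {1, 5, 7}, add states in Sat(full) with every successor in Z. Already a fixed point.
Sat(A[full U AF E[(grant & ~full) U grant]]) = {1, 5, 7}
|Sat(A[full U AF E[(grant & ~full) U grant]])| = |{1, 5, 7}| = 3.

3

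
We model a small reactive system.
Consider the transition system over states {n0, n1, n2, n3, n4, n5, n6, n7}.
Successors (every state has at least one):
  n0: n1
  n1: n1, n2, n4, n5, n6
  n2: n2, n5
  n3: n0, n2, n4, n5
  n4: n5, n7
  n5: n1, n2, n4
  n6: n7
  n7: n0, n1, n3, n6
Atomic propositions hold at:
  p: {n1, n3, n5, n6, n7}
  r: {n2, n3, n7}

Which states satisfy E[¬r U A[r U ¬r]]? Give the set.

Sat(¬r) = {n0, n1, n4, n5, n6}
A[r U ¬r]: least fixpoint, start Z0 = Sat(¬r) = {n0, n1, n4, n5, n6}, add states in Sat(r) with every successor in Z. Already a fixed point.
Sat(A[r U ¬r]) = {n0, n1, n4, n5, n6}
E[¬r U A[r U ¬r]]: least fixpoint, start Z0 = Sat(A[r U ¬r]) = {n0, n1, n4, n5, n6}, add states in Sat(¬r) with some successor in Z. Already a fixed point.
Sat(E[¬r U A[r U ¬r]]) = {n0, n1, n4, n5, n6}

{n0, n1, n4, n5, n6}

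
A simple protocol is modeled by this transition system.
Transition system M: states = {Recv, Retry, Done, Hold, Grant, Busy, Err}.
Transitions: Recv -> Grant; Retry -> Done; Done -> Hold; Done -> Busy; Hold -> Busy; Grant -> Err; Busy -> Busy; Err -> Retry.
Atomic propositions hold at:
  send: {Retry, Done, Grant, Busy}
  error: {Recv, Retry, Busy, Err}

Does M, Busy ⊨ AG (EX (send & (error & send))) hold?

Sat(error & send) = {Retry, Busy}
Sat(send & (error & send)) = {Retry, Busy}
Sat(EX (send & (error & send))) = {s : some successor in {Retry, Busy}} = {Done, Hold, Busy, Err}
AG (EX (send & (error & send))): greatest fixpoint, start Z0 = {Done, Hold, Busy, Err}, keep only states in Sat with every successor in Z. Z1 = {Done, Hold, Busy}; fixed.
Sat(AG (EX (send & (error & send)))) = {Done, Hold, Busy}
Busy ∈ Sat(AG (EX (send & (error & send)))) = {Done, Hold, Busy}, so the formula holds at Busy.

Yes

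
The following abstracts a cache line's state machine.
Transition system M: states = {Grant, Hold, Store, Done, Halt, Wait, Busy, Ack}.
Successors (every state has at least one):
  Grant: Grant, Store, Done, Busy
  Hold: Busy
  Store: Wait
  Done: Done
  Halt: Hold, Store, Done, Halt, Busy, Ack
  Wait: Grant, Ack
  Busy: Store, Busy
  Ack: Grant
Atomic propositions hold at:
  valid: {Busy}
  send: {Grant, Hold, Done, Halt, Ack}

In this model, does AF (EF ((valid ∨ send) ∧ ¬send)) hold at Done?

Sat(valid ∨ send) = {Grant, Hold, Done, Halt, Busy, Ack}
Sat(¬send) = {Store, Wait, Busy}
Sat((valid ∨ send) ∧ ¬send) = {Busy}
EF ((valid ∨ send) ∧ ¬send): least fixpoint, start Z0 = {Busy}, add states with some successor in Z. Z1 = {Grant, Hold, Halt, Busy}; Z2 = {Grant, Hold, Halt, Wait, Busy, Ack}; Z3 = {Grant, Hold, Store, Halt, Wait, Busy, Ack}; fixed.
Sat(EF ((valid ∨ send) ∧ ¬send)) = {Grant, Hold, Store, Halt, Wait, Busy, Ack}
AF (EF ((valid ∨ send) ∧ ¬send)): least fixpoint, start Z0 = {Grant, Hold, Store, Halt, Wait, Busy, Ack}, add states with every successor in Z. Already a fixed point.
Sat(AF (EF ((valid ∨ send) ∧ ¬send))) = {Grant, Hold, Store, Halt, Wait, Busy, Ack}
Done ∉ Sat(AF (EF ((valid ∨ send) ∧ ¬send))) = {Grant, Hold, Store, Halt, Wait, Busy, Ack}, so the formula does not hold at Done.

No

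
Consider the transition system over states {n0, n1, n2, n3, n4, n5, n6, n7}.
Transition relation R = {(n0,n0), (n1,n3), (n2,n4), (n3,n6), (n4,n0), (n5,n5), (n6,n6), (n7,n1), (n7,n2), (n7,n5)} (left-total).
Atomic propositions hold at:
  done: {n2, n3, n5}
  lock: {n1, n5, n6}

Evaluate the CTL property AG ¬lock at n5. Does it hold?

Sat(¬lock) = {n0, n2, n3, n4, n7}
AG ¬lock: greatest fixpoint, start Z0 = {n0, n2, n3, n4, n7}, keep only states in Sat with every successor in Z. Z1 = {n0, n2, n4}; fixed.
Sat(AG ¬lock) = {n0, n2, n4}
n5 ∉ Sat(AG ¬lock) = {n0, n2, n4}, so the formula does not hold at n5.

No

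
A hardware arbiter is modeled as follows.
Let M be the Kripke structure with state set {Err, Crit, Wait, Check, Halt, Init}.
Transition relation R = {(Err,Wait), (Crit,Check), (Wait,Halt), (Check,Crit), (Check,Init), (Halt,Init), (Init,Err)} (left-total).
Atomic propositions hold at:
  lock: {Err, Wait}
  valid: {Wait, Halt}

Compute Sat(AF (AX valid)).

{Err, Wait, Halt, Init}

Sat(AX valid) = {s : every successor in {Wait, Halt}} = {Err, Wait}
AF (AX valid): least fixpoint, start Z0 = {Err, Wait}, add states with every successor in Z. Z1 = {Err, Wait, Init}; Z2 = {Err, Wait, Halt, Init}; fixed.
Sat(AF (AX valid)) = {Err, Wait, Halt, Init}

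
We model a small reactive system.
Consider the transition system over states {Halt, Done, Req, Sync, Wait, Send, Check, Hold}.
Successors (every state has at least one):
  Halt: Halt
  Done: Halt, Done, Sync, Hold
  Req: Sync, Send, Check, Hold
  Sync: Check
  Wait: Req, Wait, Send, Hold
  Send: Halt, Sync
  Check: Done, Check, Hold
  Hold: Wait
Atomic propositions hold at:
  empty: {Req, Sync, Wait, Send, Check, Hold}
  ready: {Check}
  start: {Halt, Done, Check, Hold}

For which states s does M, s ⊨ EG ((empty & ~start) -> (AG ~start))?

{Halt, Done, Check}

Sat(~start) = {Req, Sync, Wait, Send}
Sat(empty & ~start) = {Req, Sync, Wait, Send}
AG ~start: greatest fixpoint, start Z0 = {Req, Sync, Wait, Send}, keep only states in Sat with every successor in Z. Z1 = ∅; fixed.
Sat(AG ~start) = ∅
Sat((empty & ~start) -> (AG ~start)) = {Halt, Done, Check, Hold}
EG ((empty & ~start) -> (AG ~start)): greatest fixpoint, start Z0 = {Halt, Done, Check, Hold}, keep only states in Sat with some successor in Z. Z1 = {Halt, Done, Check}; fixed.
Sat(EG ((empty & ~start) -> (AG ~start))) = {Halt, Done, Check}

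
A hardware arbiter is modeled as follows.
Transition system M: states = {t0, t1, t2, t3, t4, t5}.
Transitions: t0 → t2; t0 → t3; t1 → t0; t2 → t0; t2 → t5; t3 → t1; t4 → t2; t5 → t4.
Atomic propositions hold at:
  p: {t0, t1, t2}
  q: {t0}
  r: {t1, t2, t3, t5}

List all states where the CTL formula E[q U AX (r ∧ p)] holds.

{t0, t3, t4}

Sat(r ∧ p) = {t1, t2}
Sat(AX (r ∧ p)) = {s : every successor in {t1, t2}} = {t3, t4}
E[q U AX (r ∧ p)]: least fixpoint, start Z0 = Sat(AX (r ∧ p)) = {t3, t4}, add states in Sat(q) with some successor in Z. Z1 = {t0, t3, t4}; fixed.
Sat(E[q U AX (r ∧ p)]) = {t0, t3, t4}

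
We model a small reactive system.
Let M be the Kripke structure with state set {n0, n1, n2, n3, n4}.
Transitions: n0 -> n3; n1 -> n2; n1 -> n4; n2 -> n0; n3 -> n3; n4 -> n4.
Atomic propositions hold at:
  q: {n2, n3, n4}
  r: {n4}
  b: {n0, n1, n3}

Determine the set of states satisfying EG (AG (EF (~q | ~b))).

{n4}

Sat(~q) = {n0, n1}
Sat(~b) = {n2, n4}
Sat(~q | ~b) = {n0, n1, n2, n4}
EF (~q | ~b): least fixpoint, start Z0 = {n0, n1, n2, n4}, add states with some successor in Z. Already a fixed point.
Sat(EF (~q | ~b)) = {n0, n1, n2, n4}
AG (EF (~q | ~b)): greatest fixpoint, start Z0 = {n0, n1, n2, n4}, keep only states in Sat with every successor in Z. Z1 = {n1, n2, n4}; Z2 = {n1, n4}; Z3 = {n4}; fixed.
Sat(AG (EF (~q | ~b))) = {n4}
EG (AG (EF (~q | ~b))): greatest fixpoint, start Z0 = {n4}, keep only states in Sat with some successor in Z. Already a fixed point.
Sat(EG (AG (EF (~q | ~b)))) = {n4}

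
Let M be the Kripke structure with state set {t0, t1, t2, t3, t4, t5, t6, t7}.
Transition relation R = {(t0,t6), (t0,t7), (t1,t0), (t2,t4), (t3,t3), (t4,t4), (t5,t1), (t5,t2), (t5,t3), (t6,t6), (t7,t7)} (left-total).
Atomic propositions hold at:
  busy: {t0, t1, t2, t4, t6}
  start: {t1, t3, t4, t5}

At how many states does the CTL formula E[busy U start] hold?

E[busy U start]: least fixpoint, start Z0 = Sat(start) = {t1, t3, t4, t5}, add states in Sat(busy) with some successor in Z. Z1 = {t1, t2, t3, t4, t5}; fixed.
Sat(E[busy U start]) = {t1, t2, t3, t4, t5}
|Sat(E[busy U start])| = |{t1, t2, t3, t4, t5}| = 5.

5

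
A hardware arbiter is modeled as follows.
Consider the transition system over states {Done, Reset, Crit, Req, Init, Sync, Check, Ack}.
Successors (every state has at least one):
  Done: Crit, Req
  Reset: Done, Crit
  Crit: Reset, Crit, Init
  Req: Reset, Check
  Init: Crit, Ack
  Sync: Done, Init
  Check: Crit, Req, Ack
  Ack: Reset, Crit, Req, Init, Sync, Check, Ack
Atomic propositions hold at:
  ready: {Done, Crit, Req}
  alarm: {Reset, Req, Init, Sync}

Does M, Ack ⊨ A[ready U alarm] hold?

A[ready U alarm]: least fixpoint, start Z0 = Sat(alarm) = {Reset, Req, Init, Sync}, add states in Sat(ready) with every successor in Z. Already a fixed point.
Sat(A[ready U alarm]) = {Reset, Req, Init, Sync}
Ack ∉ Sat(A[ready U alarm]) = {Reset, Req, Init, Sync}, so the formula does not hold at Ack.

No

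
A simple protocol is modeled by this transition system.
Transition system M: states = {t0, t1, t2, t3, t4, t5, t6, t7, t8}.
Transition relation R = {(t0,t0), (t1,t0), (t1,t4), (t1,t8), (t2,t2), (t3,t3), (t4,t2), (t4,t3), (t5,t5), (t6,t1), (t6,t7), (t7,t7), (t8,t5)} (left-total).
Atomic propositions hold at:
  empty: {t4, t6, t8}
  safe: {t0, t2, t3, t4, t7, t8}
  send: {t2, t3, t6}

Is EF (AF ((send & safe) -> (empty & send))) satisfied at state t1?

Sat(send & safe) = {t2, t3}
Sat(empty & send) = {t6}
Sat((send & safe) -> (empty & send)) = {t0, t1, t4, t5, t6, t7, t8}
AF ((send & safe) -> (empty & send)): least fixpoint, start Z0 = {t0, t1, t4, t5, t6, t7, t8}, add states with every successor in Z. Already a fixed point.
Sat(AF ((send & safe) -> (empty & send))) = {t0, t1, t4, t5, t6, t7, t8}
EF (AF ((send & safe) -> (empty & send))): least fixpoint, start Z0 = {t0, t1, t4, t5, t6, t7, t8}, add states with some successor in Z. Already a fixed point.
Sat(EF (AF ((send & safe) -> (empty & send)))) = {t0, t1, t4, t5, t6, t7, t8}
t1 ∈ Sat(EF (AF ((send & safe) -> (empty & send)))) = {t0, t1, t4, t5, t6, t7, t8}, so the formula holds at t1.

Yes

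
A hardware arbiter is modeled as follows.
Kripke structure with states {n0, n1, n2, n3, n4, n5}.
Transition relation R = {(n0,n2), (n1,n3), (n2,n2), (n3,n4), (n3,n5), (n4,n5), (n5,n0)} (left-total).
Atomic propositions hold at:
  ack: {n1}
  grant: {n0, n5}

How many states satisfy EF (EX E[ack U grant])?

E[ack U grant]: least fixpoint, start Z0 = Sat(grant) = {n0, n5}, add states in Sat(ack) with some successor in Z. Already a fixed point.
Sat(E[ack U grant]) = {n0, n5}
Sat(EX E[ack U grant]) = {s : some successor in {n0, n5}} = {n3, n4, n5}
EF (EX E[ack U grant]): least fixpoint, start Z0 = {n3, n4, n5}, add states with some successor in Z. Z1 = {n1, n3, n4, n5}; fixed.
Sat(EF (EX E[ack U grant])) = {n1, n3, n4, n5}
|Sat(EF (EX E[ack U grant]))| = |{n1, n3, n4, n5}| = 4.

4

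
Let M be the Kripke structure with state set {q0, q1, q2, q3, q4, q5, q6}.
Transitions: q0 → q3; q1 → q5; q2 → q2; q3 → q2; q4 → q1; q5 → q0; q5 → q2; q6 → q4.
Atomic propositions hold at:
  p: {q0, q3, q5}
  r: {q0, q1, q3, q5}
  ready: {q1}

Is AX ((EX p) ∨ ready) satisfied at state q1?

Sat(EX p) = {s : some successor in {q0, q3, q5}} = {q0, q1, q5}
Sat((EX p) ∨ ready) = {q0, q1, q5}
Sat(AX ((EX p) ∨ ready)) = {s : every successor in {q0, q1, q5}} = {q1, q4}
q1 ∈ Sat(AX ((EX p) ∨ ready)) = {q1, q4}, so the formula holds at q1.

Yes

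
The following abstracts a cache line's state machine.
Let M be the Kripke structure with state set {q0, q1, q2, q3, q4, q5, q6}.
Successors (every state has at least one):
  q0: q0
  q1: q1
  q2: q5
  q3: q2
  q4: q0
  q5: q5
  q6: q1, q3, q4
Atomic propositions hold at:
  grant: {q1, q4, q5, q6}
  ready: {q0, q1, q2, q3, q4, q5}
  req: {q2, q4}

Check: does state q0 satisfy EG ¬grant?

Yes

Sat(¬grant) = {q0, q2, q3}
EG ¬grant: greatest fixpoint, start Z0 = {q0, q2, q3}, keep only states in Sat with some successor in Z. Z1 = {q0, q3}; Z2 = {q0}; fixed.
Sat(EG ¬grant) = {q0}
q0 ∈ Sat(EG ¬grant) = {q0}, so the formula holds at q0.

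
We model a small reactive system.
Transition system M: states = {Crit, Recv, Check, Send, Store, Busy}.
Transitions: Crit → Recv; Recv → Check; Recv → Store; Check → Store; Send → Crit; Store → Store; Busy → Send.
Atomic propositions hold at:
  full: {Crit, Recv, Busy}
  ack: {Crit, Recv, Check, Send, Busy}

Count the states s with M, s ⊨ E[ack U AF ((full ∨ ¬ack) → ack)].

Sat(¬ack) = {Store}
Sat(full ∨ ¬ack) = {Crit, Recv, Store, Busy}
Sat((full ∨ ¬ack) → ack) = {Crit, Recv, Check, Send, Busy}
AF ((full ∨ ¬ack) → ack): least fixpoint, start Z0 = {Crit, Recv, Check, Send, Busy}, add states with every successor in Z. Already a fixed point.
Sat(AF ((full ∨ ¬ack) → ack)) = {Crit, Recv, Check, Send, Busy}
E[ack U AF ((full ∨ ¬ack) → ack)]: least fixpoint, start Z0 = Sat(AF ((full ∨ ¬ack) → ack)) = {Crit, Recv, Check, Send, Busy}, add states in Sat(ack) with some successor in Z. Already a fixed point.
Sat(E[ack U AF ((full ∨ ¬ack) → ack)]) = {Crit, Recv, Check, Send, Busy}
|Sat(E[ack U AF ((full ∨ ¬ack) → ack)])| = |{Crit, Recv, Check, Send, Busy}| = 5.

5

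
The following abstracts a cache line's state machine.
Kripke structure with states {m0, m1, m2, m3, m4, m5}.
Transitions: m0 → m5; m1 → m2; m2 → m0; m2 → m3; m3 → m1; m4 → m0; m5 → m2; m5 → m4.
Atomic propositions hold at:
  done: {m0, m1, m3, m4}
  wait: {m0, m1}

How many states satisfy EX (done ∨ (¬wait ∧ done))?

Sat(¬wait) = {m2, m3, m4, m5}
Sat(¬wait ∧ done) = {m3, m4}
Sat(done ∨ (¬wait ∧ done)) = {m0, m1, m3, m4}
Sat(EX (done ∨ (¬wait ∧ done))) = {s : some successor in {m0, m1, m3, m4}} = {m2, m3, m4, m5}
|Sat(EX (done ∨ (¬wait ∧ done)))| = |{m2, m3, m4, m5}| = 4.

4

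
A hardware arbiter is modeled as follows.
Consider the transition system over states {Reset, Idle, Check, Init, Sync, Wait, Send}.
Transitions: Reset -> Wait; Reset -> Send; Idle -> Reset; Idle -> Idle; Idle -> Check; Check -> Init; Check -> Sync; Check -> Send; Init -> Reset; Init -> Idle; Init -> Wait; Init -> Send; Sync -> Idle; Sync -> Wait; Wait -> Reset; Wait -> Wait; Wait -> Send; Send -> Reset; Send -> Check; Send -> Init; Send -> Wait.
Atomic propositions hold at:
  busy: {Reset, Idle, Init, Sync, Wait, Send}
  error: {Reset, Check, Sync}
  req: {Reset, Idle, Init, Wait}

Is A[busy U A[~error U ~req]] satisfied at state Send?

Sat(~error) = {Idle, Init, Wait, Send}
Sat(~req) = {Check, Sync, Send}
A[~error U ~req]: least fixpoint, start Z0 = Sat(~req) = {Check, Sync, Send}, add states in Sat(~error) with every successor in Z. Already a fixed point.
Sat(A[~error U ~req]) = {Check, Sync, Send}
A[busy U A[~error U ~req]]: least fixpoint, start Z0 = Sat(A[~error U ~req]) = {Check, Sync, Send}, add states in Sat(busy) with every successor in Z. Already a fixed point.
Sat(A[busy U A[~error U ~req]]) = {Check, Sync, Send}
Send ∈ Sat(A[busy U A[~error U ~req]]) = {Check, Sync, Send}, so the formula holds at Send.

Yes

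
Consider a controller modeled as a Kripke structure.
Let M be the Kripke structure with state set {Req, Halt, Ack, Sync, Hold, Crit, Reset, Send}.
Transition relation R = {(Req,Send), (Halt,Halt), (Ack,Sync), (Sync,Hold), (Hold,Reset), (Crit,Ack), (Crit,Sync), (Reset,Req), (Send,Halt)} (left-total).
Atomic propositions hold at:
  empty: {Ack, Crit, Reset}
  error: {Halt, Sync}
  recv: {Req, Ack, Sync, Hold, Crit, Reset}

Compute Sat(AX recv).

Sat(AX recv) = {s : every successor in {Req, Ack, Sync, Hold, Crit, Reset}} = {Ack, Sync, Hold, Crit, Reset}

{Ack, Sync, Hold, Crit, Reset}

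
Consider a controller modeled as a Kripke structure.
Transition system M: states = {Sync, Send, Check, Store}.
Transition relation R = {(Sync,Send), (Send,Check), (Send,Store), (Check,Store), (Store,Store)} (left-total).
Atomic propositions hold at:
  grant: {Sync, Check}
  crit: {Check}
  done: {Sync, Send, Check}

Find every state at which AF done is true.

AF done: least fixpoint, start Z0 = {Sync, Send, Check}, add states with every successor in Z. Already a fixed point.
Sat(AF done) = {Sync, Send, Check}

{Sync, Send, Check}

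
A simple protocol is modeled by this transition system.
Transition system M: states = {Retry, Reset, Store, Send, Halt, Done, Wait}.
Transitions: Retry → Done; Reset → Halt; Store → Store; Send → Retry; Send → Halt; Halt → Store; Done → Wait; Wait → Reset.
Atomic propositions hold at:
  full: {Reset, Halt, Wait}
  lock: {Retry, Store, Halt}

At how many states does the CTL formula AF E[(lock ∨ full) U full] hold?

Sat(lock ∨ full) = {Retry, Reset, Store, Halt, Wait}
E[(lock ∨ full) U full]: least fixpoint, start Z0 = Sat(full) = {Reset, Halt, Wait}, add states in Sat(lock ∨ full) with some successor in Z. Already a fixed point.
Sat(E[(lock ∨ full) U full]) = {Reset, Halt, Wait}
AF E[(lock ∨ full) U full]: least fixpoint, start Z0 = {Reset, Halt, Wait}, add states with every successor in Z. Z1 = {Reset, Halt, Done, Wait}; Z2 = {Retry, Reset, Halt, Done, Wait}; Z3 = {Retry, Reset, Send, Halt, Done, Wait}; fixed.
Sat(AF E[(lock ∨ full) U full]) = {Retry, Reset, Send, Halt, Done, Wait}
|Sat(AF E[(lock ∨ full) U full])| = |{Retry, Reset, Send, Halt, Done, Wait}| = 6.

6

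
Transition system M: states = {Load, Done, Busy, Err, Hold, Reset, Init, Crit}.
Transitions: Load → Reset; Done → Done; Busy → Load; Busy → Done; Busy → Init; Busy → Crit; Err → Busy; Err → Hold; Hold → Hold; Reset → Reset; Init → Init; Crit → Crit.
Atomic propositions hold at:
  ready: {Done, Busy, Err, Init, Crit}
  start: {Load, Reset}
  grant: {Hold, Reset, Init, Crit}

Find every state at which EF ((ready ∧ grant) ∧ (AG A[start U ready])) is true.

Sat(ready ∧ grant) = {Init, Crit}
A[start U ready]: least fixpoint, start Z0 = Sat(ready) = {Done, Busy, Err, Init, Crit}, add states in Sat(start) with every successor in Z. Already a fixed point.
Sat(A[start U ready]) = {Done, Busy, Err, Init, Crit}
AG A[start U ready]: greatest fixpoint, start Z0 = {Done, Busy, Err, Init, Crit}, keep only states in Sat with every successor in Z. Z1 = {Done, Init, Crit}; fixed.
Sat(AG A[start U ready]) = {Done, Init, Crit}
Sat((ready ∧ grant) ∧ (AG A[start U ready])) = {Init, Crit}
EF ((ready ∧ grant) ∧ (AG A[start U ready])): least fixpoint, start Z0 = {Init, Crit}, add states with some successor in Z. Z1 = {Busy, Init, Crit}; Z2 = {Busy, Err, Init, Crit}; fixed.
Sat(EF ((ready ∧ grant) ∧ (AG A[start U ready]))) = {Busy, Err, Init, Crit}

{Busy, Err, Init, Crit}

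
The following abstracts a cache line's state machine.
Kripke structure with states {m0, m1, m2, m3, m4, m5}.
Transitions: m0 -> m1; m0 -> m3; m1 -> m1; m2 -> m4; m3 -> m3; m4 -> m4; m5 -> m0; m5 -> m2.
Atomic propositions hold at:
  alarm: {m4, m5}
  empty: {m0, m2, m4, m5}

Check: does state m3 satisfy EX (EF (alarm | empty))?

Sat(alarm | empty) = {m0, m2, m4, m5}
EF (alarm | empty): least fixpoint, start Z0 = {m0, m2, m4, m5}, add states with some successor in Z. Already a fixed point.
Sat(EF (alarm | empty)) = {m0, m2, m4, m5}
Sat(EX (EF (alarm | empty))) = {s : some successor in {m0, m2, m4, m5}} = {m2, m4, m5}
m3 ∉ Sat(EX (EF (alarm | empty))) = {m2, m4, m5}, so the formula does not hold at m3.

No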